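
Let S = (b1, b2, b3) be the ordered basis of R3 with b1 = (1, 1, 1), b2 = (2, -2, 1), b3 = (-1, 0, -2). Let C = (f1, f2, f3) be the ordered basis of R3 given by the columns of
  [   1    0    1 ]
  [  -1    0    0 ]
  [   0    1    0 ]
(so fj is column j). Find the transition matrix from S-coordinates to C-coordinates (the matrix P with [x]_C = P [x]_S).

Let M have columns bj and N have columns fj. Then for every x, N [x]_C = x = M [x]_S, so P = N^(-1) M.
Since det N = -1, N^(-1) has integer entries; multiplying gives P = [[-1, 2, 0], [1, 1, -2], [2, 0, -1]].

[[-1, 2, 0], [1, 1, -2], [2, 0, -1]]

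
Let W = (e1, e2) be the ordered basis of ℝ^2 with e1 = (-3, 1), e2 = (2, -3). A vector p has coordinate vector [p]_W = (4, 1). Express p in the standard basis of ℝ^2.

p = M [p]_W, where M has columns e1, e2.
Carrying out the matrix-vector product, p = (-10, 1).

(-10, 1)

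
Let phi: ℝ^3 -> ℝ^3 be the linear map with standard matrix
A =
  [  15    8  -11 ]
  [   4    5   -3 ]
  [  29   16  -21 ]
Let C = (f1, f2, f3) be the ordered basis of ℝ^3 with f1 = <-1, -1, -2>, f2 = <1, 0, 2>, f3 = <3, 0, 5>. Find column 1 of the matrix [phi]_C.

Column 1 of [phi]_C is the C-coordinate vector of phi(f1).
In standard coordinates phi(f1) = A f1 = <-1, -3, -3>.
Converting to C: <-1, -3, -3> = 3f1 - f2 + f3, so the coordinate vector is <3, -1, 1>.

<3, -1, 1>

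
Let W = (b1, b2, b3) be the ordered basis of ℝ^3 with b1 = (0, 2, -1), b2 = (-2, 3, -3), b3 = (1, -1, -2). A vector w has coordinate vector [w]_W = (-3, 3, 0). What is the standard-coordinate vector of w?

(-6, 3, -6)

By definition w = -3b1 + 3b2 + 0·b3.
Summing componentwise gives (-6, 3, -6).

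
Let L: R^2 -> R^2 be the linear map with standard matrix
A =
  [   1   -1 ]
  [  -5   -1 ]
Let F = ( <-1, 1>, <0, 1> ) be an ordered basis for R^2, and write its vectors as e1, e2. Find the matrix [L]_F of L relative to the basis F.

[[2, 1], [2, -2]]

With P the matrix whose columns are e1, e2, [L]_F = P^(-1) A P.
Column by column: L(e1) = A e1 = <-2, 4>; its F-coordinates <2, 2> give column 1.
Continuing for each basis vector yields [L]_F = [[2, 1], [2, -2]].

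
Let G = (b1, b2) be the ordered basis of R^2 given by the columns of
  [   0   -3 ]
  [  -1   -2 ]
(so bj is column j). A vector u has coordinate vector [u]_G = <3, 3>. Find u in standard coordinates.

By definition u = 3b1 + 3b2.
Summing componentwise gives <-9, -9>.

<-9, -9>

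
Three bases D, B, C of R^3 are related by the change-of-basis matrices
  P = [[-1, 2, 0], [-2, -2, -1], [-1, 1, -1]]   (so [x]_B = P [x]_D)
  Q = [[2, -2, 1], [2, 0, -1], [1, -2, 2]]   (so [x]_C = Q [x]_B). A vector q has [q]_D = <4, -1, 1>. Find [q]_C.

<-4, -6, -4>

Apply P to get B-coordinates <-6, -7, -6>, then Q to get C-coordinates.
The result is [q]_C = <-4, -6, -4>.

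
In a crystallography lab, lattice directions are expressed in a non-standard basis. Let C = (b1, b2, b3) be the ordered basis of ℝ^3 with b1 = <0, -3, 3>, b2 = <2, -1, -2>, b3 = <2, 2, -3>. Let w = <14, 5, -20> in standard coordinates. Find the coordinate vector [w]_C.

We seek scalars with c_1 b1 + ... + c_3 b3 = w; equivalently solve M c = w where the columns of M are b1, ..., b3.
Row-reducing the augmented matrix [M | w] gives c = (-1, 4, 3).
Check: -b1 + 4b2 + 3b3 = <14, 5, -20>.

<-1, 4, 3>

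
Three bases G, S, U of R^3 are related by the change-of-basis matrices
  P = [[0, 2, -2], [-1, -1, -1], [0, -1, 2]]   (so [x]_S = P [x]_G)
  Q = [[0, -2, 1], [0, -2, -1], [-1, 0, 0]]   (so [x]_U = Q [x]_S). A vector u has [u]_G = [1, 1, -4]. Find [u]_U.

Apply P to get S-coordinates [10, 2, -9], then Q to get U-coordinates.
The result is [u]_U = [-13, 5, -10].

[-13, 5, -10]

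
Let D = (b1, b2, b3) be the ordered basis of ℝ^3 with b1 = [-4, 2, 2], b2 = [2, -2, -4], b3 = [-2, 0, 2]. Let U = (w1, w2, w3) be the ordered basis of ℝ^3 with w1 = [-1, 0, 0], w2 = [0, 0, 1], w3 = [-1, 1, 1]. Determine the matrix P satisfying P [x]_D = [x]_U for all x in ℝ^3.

[[2, 0, 2], [0, -2, 2], [2, -2, 0]]

Let M have columns bj and N have columns wj. Then for every x, N [x]_U = x = M [x]_D, so P = N^(-1) M.
Since det N = 1, N^(-1) has integer entries; multiplying gives P = [[2, 0, 2], [0, -2, 2], [2, -2, 0]].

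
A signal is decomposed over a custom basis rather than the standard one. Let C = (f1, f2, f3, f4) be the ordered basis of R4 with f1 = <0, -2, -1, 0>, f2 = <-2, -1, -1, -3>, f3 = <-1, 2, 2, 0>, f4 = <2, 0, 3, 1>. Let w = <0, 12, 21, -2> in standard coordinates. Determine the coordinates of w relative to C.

<-3, 2, 4, 4>

[w]_C is the unique c with M c = w, where M has columns f1, ..., f4.
Solving this 4x4 system gives c = (-3, 2, 4, 4).
Check: -3f1 + 2f2 + 4f3 + 4f4 = <0, 12, 21, -2>.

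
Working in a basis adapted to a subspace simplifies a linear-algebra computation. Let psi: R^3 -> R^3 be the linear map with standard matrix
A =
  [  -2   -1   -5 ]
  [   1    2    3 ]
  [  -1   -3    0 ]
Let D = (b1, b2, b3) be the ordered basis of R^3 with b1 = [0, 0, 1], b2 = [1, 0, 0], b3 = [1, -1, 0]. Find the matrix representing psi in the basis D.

Let P have columns b1, ..., b3. Then [psi]_D = P^(-1) A P.
Here det P = -1, so P^(-1) is integer; computing A P first and then P^(-1)(A P) gives [[0, -1, 2], [-2, -1, -2], [-3, -1, 1]].

[[0, -1, 2], [-2, -1, -2], [-3, -1, 1]]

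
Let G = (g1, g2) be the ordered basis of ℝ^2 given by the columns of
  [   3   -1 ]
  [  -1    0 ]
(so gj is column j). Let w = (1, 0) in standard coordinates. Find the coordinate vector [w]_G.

[w]_G is the unique c with M c = w, where M has columns g1, g2.
System: 3c_1 - c_2 = 1, -c_1 + 0c_2 = 0; solving gives c_1 = 0, c_2 = -1.
Check: 0·g1 - g2 = (1, 0).

(0, -1)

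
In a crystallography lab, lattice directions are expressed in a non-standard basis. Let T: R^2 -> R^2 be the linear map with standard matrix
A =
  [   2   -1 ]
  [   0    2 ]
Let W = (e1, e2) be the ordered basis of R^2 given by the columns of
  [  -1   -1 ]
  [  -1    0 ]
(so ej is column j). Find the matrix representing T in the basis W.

Let P have columns e1, e2. Then [T]_W = P^(-1) A P.
Here det P = -1, so P^(-1) is integer; computing A P first and then P^(-1)(A P) gives [[2, 0], [-1, 2]].

[[2, 0], [-1, 2]]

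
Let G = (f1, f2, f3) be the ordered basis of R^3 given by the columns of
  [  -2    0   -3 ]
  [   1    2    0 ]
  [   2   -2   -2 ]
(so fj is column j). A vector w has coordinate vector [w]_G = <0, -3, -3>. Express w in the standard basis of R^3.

w = M [w]_G, where M has columns f1, ..., f3.
Carrying out the matrix-vector product, w = <9, -6, 12>.

<9, -6, 12>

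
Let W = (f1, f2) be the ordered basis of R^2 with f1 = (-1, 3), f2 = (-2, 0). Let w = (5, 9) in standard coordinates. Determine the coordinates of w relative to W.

(3, -4)

[w]_W is the unique c with M c = w, where M has columns f1, f2.
System: -c_1 - 2c_2 = 5, 3c_1 + 0c_2 = 9; solving gives c_1 = 3, c_2 = -4.
Check: 3f1 - 4f2 = (5, 9).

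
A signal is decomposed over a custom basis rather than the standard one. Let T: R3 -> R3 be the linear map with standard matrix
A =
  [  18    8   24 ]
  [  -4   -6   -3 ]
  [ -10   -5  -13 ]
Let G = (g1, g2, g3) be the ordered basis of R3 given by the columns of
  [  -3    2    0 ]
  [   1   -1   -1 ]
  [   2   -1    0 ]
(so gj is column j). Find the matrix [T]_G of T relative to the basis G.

[[0, 0, 2], [1, 2, -1], [-1, -3, -3]]

With P the matrix whose columns are g1, ..., g3, [T]_G = P^(-1) A P.
Column by column: T(g1) = A g1 = <2, 0, -1>; its G-coordinates <0, 1, -1> give column 1.
Continuing for each basis vector yields [T]_G = [[0, 0, 2], [1, 2, -1], [-1, -3, -3]].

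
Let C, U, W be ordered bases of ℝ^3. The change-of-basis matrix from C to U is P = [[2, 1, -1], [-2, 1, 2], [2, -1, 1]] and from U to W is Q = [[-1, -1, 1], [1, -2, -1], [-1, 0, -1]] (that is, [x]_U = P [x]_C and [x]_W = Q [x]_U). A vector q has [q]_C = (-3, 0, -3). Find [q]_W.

(-6, 6, 12)

Composing the changes, [q]_W = Q P [q]_C.
Q P = [[2, -3, 0], [4, 0, -6], [-4, 0, 0]]; applying this to (-3, 0, -3) gives (-6, 6, 12).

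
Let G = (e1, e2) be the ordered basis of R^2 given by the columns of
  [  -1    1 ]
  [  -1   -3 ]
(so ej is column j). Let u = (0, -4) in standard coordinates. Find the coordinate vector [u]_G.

(1, 1)

We seek scalars with c_1 e1 + c_2 e2 = u; equivalently solve M c = u where the columns of M are e1, e2.
System: -c_1 + c_2 = 0, -c_1 - 3c_2 = -4; solving gives c_1 = 1, c_2 = 1.
Check: e1 + e2 = (0, -4).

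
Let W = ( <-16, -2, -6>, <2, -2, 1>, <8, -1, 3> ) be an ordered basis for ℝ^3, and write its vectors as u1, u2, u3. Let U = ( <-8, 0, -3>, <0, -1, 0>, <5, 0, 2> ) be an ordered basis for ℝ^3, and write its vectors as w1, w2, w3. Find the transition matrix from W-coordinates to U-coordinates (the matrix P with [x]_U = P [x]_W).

[[2, 1, -1], [2, 2, 1], [0, 2, 0]]

Let M have columns uj and N have columns wj. Then for every x, N [x]_U = x = M [x]_W, so P = N^(-1) M.
Since det N = 1, N^(-1) has integer entries; multiplying gives P = [[2, 1, -1], [2, 2, 1], [0, 2, 0]].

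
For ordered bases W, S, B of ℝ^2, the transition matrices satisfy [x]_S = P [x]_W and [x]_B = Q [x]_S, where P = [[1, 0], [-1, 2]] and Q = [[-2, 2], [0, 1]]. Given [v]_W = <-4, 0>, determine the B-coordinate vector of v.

First [v]_S = P [v]_W = <-4, 4>.
Then [v]_B = Q [v]_S = <16, 4>.

<16, 4>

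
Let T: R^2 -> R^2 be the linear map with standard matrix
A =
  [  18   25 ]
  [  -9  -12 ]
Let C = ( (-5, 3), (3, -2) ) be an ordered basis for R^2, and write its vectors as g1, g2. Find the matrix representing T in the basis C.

Let P have columns g1, g2. Then [T]_C = P^(-1) A P.
Here det P = 1, so P^(-1) is integer; computing A P first and then P^(-1)(A P) gives [[3, 1], [0, 3]].

[[3, 1], [0, 3]]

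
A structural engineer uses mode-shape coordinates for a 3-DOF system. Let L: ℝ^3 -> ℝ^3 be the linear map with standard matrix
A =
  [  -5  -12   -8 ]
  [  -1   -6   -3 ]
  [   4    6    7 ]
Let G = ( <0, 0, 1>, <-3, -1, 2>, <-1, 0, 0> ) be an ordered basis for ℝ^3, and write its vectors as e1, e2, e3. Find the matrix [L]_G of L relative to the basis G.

[[1, 2, -2], [3, -3, -1], [-1, -2, -2]]

Let P have columns e1, ..., e3. Then [L]_G = P^(-1) A P.
Here det P = -1, so P^(-1) is integer; computing A P first and then P^(-1)(A P) gives [[1, 2, -2], [3, -3, -1], [-1, -2, -2]].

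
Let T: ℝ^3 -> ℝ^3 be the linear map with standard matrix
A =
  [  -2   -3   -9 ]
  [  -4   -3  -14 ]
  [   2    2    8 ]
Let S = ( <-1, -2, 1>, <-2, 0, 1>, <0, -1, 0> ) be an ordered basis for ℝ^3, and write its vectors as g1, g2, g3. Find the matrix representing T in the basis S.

Let P have columns g1, ..., g3. Then [T]_S = P^(-1) A P.
Here det P = 1, so P^(-1) is integer; computing A P first and then P^(-1)(A P) gives [[3, 3, -1], [-1, 1, -1], [-2, 0, -1]].

[[3, 3, -1], [-1, 1, -1], [-2, 0, -1]]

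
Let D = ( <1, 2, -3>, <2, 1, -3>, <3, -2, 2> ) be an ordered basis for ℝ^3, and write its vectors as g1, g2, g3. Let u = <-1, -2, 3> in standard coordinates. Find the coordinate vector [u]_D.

[u]_D is the unique c with M c = u, where M has columns g1, ..., g3.
Solving this 3x3 system gives c = (-1, 0, 0).
Check: -g1 + 0·g2 + 0·g3 = <-1, -2, 3>.

<-1, 0, 0>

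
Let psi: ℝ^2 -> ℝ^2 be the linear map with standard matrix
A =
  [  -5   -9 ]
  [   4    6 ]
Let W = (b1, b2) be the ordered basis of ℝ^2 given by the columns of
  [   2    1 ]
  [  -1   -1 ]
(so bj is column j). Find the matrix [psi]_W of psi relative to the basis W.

[[1, 2], [-3, 0]]

Let P have columns b1, b2. Then [psi]_W = P^(-1) A P.
Here det P = -1, so P^(-1) is integer; computing A P first and then P^(-1)(A P) gives [[1, 2], [-3, 0]].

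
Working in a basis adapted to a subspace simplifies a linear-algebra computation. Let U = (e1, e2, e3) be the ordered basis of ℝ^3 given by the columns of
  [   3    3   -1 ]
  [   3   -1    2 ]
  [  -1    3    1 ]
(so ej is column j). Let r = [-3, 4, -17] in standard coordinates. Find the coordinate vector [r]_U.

[2, -4, -3]

We seek scalars with c_1 e1 + ... + c_3 e3 = r; equivalently solve M c = r where the columns of M are e1, ..., e3.
Solving this 3x3 system gives c = (2, -4, -3).
Check: 2e1 - 4e2 - 3e3 = [-3, 4, -17].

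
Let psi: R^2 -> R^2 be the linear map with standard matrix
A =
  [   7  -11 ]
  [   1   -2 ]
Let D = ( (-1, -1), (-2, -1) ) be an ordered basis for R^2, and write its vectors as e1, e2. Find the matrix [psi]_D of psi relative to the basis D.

[[2, -3], [-3, 3]]

With P the matrix whose columns are e1, e2, [psi]_D = P^(-1) A P.
Column by column: psi(e1) = A e1 = (4, 1); its D-coordinates (2, -3) give column 1.
Continuing for each basis vector yields [psi]_D = [[2, -3], [-3, 3]].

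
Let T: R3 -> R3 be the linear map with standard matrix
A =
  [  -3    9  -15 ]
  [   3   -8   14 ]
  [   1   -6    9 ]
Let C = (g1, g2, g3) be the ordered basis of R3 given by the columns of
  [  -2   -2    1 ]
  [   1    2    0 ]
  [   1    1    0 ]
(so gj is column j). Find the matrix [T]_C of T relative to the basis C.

The j-th column of [T]_C is [T(gj)]_C.
T(g1) = A g1 = (0, 0, 1) = 2g1 - g2 + 2g3, so column 1 is (2, -1, 2).
Repeating for g2, g3 and assembling the columns gives [[2, -2, -1], [-1, -3, 2], [2, -1, -1]].

[[2, -2, -1], [-1, -3, 2], [2, -1, -1]]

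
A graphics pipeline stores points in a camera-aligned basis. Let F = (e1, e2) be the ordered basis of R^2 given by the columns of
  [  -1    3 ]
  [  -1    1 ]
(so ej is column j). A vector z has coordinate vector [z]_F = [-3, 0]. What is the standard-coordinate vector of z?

By definition z = -3e1 + 0·e2.
Summing componentwise gives [3, 3].

[3, 3]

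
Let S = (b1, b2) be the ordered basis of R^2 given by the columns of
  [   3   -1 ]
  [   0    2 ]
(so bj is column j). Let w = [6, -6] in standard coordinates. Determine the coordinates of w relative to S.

[1, -3]

Write w = c_1 b1 + c_2 b2 and solve for the c_i.
System: 3c_1 - c_2 = 6, 0c_1 + 2c_2 = -6; solving gives c_1 = 1, c_2 = -3.
Check: b1 - 3b2 = [6, -6].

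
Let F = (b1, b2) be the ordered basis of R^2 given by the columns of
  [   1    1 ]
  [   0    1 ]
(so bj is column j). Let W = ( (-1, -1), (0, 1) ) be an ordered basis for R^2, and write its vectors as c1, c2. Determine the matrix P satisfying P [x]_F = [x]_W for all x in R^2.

[[-1, -1], [-1, 0]]

Column j of P is [bj]_W, since P maps F-coordinates to W-coordinates.
Expressing b1 in W: b1 = -c1 - c2, so column 1 of P is (-1, -1).
Doing the same for each bj gives P = [[-1, -1], [-1, 0]].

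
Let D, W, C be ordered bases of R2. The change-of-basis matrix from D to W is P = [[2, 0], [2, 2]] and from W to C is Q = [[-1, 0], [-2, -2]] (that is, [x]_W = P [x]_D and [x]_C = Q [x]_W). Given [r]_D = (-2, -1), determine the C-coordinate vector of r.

(4, 20)

Apply P to get W-coordinates (-4, -6), then Q to get C-coordinates.
The result is [r]_C = (4, 20).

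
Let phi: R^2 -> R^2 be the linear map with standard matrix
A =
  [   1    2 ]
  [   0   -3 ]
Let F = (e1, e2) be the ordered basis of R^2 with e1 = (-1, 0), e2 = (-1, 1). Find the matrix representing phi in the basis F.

Let P have columns e1, e2. Then [phi]_F = P^(-1) A P.
Here det P = -1, so P^(-1) is integer; computing A P first and then P^(-1)(A P) gives [[1, 2], [0, -3]].

[[1, 2], [0, -3]]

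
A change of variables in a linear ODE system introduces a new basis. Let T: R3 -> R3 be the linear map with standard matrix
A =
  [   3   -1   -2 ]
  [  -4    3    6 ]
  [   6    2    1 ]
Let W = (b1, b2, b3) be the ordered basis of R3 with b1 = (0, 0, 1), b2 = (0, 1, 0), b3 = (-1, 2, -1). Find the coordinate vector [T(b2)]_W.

Compute T(b2) = A b2 = (-1, 3, 2) in standard coordinates.
Then write this in W-coordinates: solve for y in y_1 b1 + ... + y_3 b3 = (-1, 3, 2).
This gives y = (3, 1, 1), which is column 2 of [T]_W.

(3, 1, 1)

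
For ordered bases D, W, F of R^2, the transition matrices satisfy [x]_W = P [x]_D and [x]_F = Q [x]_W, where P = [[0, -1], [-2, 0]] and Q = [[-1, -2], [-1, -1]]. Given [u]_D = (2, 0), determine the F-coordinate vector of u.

(8, 4)

Apply P to get W-coordinates (0, -4), then Q to get F-coordinates.
The result is [u]_F = (8, 4).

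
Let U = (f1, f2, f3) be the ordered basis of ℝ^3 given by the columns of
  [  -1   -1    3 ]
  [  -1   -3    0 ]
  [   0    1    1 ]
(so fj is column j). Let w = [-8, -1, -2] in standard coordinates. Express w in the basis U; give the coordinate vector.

We seek scalars with c_1 f1 + ... + c_3 f3 = w; equivalently solve M c = w where the columns of M are f1, ..., f3.
Solving this 3x3 system gives c = (-2, 1, -3).
Check: -2f1 + f2 - 3f3 = [-8, -1, -2].

[-2, 1, -3]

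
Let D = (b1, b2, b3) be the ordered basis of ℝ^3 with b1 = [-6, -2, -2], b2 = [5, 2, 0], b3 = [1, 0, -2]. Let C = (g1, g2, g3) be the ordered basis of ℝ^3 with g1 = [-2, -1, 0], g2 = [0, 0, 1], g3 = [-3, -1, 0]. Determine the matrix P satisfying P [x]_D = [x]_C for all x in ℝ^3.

[[0, -1, 1], [-2, 0, -2], [2, -1, -1]]

Column j of P is [bj]_C, since P maps D-coordinates to C-coordinates.
Expressing b1 in C: b1 = 0·g1 - 2g2 + 2g3, so column 1 of P is [0, -2, 2].
Doing the same for each bj gives P = [[0, -1, 1], [-2, 0, -2], [2, -1, -1]].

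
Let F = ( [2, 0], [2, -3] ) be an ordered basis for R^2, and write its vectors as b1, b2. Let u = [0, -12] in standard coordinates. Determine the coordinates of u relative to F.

[-4, 4]

[u]_F is the unique c with M c = u, where M has columns b1, b2.
System: 2c_1 + 2c_2 = 0, 0c_1 - 3c_2 = -12; solving gives c_1 = -4, c_2 = 4.
Check: -4b1 + 4b2 = [0, -12].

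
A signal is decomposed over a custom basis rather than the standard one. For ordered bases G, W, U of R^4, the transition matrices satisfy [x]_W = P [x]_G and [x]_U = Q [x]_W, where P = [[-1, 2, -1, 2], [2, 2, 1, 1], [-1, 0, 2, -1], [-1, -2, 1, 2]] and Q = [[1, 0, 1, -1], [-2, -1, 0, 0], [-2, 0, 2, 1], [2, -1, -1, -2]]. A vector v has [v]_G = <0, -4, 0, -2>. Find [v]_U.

Apply P to get W-coordinates <-12, -10, 2, 4>, then Q to get U-coordinates.
The result is [v]_U = <-14, 34, 32, -24>.

<-14, 34, 32, -24>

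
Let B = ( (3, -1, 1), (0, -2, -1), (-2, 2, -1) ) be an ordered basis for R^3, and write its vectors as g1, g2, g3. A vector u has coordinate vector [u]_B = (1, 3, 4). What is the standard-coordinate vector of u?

(-5, 1, -6)

By definition u = g1 + 3g2 + 4g3.
Summing componentwise gives (-5, 1, -6).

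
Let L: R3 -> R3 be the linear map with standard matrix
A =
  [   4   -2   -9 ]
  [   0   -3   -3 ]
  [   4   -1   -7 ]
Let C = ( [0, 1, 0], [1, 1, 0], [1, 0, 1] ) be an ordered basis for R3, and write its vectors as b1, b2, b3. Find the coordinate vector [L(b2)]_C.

[-2, -1, 3]

Compute L(b2) = A b2 = [2, -3, 3] in standard coordinates.
Then write this in C-coordinates: solve for y in y_1 b1 + ... + y_3 b3 = [2, -3, 3].
This gives y = [-2, -1, 3], which is column 2 of [L]_C.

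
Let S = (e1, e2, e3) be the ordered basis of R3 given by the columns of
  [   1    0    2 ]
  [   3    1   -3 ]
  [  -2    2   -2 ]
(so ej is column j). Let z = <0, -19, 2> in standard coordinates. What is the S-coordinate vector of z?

Write z = c_1 e1 + ... + c_3 e3 and solve for the c_i.
Row-reducing the augmented matrix [M | z] gives c = (-4, -1, 2).
Check: -4e1 - e2 + 2e3 = <0, -19, 2>.

<-4, -1, 2>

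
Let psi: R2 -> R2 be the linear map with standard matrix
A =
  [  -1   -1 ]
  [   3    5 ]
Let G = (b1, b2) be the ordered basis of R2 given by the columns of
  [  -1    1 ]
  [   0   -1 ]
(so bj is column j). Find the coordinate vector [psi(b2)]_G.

(2, 2)

Compute psi(b2) = A b2 = (0, -2) in standard coordinates.
Then write this in G-coordinates: solve for y in y_1 b1 + y_2 b2 = (0, -2).
This gives y = (2, 2), which is column 2 of [psi]_G.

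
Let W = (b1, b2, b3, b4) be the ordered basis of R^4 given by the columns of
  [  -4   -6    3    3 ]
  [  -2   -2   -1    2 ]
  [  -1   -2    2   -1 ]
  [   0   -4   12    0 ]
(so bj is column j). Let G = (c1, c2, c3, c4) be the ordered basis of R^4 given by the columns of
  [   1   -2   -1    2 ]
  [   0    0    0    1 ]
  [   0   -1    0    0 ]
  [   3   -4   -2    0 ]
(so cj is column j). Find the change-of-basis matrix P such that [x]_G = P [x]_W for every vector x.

[[0, 0, 2, 2], [1, 2, -2, 1], [-2, -2, 1, 1], [-2, -2, -1, 2]]

Let M have columns bj and N have columns cj. Then for every x, N [x]_G = x = M [x]_W, so P = N^(-1) M.
Since det N = -1, N^(-1) has integer entries; multiplying gives P = [[0, 0, 2, 2], [1, 2, -2, 1], [-2, -2, 1, 1], [-2, -2, -1, 2]].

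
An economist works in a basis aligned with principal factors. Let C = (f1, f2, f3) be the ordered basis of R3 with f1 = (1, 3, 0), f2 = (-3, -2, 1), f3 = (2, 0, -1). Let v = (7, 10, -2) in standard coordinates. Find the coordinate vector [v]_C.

(4, 1, 3)

[v]_C is the unique c with M c = v, where M has columns f1, ..., f3.
Solving this 3x3 system gives c = (4, 1, 3).
Check: 4f1 + f2 + 3f3 = (7, 10, -2).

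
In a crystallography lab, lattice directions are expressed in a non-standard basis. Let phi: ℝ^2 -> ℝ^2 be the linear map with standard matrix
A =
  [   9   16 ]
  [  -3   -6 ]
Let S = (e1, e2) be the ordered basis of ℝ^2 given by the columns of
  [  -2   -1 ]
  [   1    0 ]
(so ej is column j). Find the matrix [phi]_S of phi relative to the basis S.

[[0, 3], [2, 3]]

The j-th column of [phi]_S is [phi(ej)]_S.
phi(e1) = A e1 = (-2, 0) = 0·e1 + 2e2, so column 1 is (0, 2).
Repeating for e2 and assembling the columns gives [[0, 3], [2, 3]].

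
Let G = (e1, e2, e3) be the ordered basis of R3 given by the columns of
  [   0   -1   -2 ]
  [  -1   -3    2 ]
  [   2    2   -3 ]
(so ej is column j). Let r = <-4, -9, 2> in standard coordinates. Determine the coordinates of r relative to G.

[r]_G is the unique c with M c = r, where M has columns e1, ..., e3.
Row-reducing the augmented matrix [M | r] gives c = (-3, 4, 0).
Check: -3e1 + 4e2 + 0·e3 = <-4, -9, 2>.

<-3, 4, 0>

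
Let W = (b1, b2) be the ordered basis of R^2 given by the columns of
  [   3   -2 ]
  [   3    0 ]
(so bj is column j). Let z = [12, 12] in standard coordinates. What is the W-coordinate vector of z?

[z]_W is the unique c with M c = z, where M has columns b1, b2.
System: 3c_1 - 2c_2 = 12, 3c_1 + 0c_2 = 12; solving gives c_1 = 4, c_2 = 0.
Check: 4b1 + 0·b2 = [12, 12].

[4, 0]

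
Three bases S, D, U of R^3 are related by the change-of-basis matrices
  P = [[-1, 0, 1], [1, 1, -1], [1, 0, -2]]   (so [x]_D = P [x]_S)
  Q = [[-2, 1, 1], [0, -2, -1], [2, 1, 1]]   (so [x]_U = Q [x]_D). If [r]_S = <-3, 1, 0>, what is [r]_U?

<-11, 7, 1>

Apply P to get D-coordinates <3, -2, -3>, then Q to get U-coordinates.
The result is [r]_U = <-11, 7, 1>.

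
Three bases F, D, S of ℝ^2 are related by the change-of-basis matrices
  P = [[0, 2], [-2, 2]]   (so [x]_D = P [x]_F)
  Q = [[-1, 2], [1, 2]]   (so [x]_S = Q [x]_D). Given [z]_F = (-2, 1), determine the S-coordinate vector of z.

(10, 14)

Composing the changes, [z]_S = Q P [z]_F.
Q P = [[-4, 2], [-4, 6]]; applying this to (-2, 1) gives (10, 14).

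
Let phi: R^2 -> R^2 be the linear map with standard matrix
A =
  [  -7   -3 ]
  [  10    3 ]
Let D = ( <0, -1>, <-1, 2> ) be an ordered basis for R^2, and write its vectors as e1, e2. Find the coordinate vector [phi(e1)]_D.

Compute phi(e1) = A e1 = <3, -3> in standard coordinates.
Then write this in D-coordinates: solve for y in y_1 e1 + y_2 e2 = <3, -3>.
This gives y = <-3, -3>, which is column 1 of [phi]_D.

<-3, -3>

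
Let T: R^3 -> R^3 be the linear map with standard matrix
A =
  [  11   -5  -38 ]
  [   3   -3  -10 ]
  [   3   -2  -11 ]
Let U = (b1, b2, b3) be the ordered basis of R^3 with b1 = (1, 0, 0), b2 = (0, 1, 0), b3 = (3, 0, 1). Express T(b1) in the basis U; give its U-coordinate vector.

Compute T(b1) = A b1 = (11, 3, 3) in standard coordinates.
Then write this in U-coordinates: solve for y in y_1 b1 + ... + y_3 b3 = (11, 3, 3).
This gives y = (2, 3, 3), which is column 1 of [T]_U.

(2, 3, 3)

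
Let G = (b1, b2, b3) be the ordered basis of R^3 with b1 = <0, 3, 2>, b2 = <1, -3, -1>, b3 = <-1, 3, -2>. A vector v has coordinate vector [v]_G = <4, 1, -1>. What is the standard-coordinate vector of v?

v = M [v]_G, where M has columns b1, ..., b3.
Carrying out the matrix-vector product, v = <2, 6, 9>.

<2, 6, 9>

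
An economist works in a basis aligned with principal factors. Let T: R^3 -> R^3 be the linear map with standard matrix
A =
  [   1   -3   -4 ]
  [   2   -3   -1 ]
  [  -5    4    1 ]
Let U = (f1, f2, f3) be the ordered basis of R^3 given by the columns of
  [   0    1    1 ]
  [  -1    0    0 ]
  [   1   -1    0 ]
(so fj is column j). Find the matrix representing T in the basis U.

With P the matrix whose columns are f1, ..., f3, [T]_U = P^(-1) A P.
Column by column: T(f1) = A f1 = [-1, 2, -3]; its U-coordinates [-2, 1, -2] give column 1.
Continuing for each basis vector yields [T]_U = [[-2, -3, -2], [1, 3, 3], [-2, 2, -2]].

[[-2, -3, -2], [1, 3, 3], [-2, 2, -2]]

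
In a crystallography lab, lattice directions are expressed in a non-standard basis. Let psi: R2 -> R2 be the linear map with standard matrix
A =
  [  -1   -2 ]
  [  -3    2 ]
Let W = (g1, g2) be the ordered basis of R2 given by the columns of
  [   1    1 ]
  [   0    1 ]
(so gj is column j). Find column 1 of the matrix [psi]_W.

Column 1 of [psi]_W is the W-coordinate vector of psi(g1).
In standard coordinates psi(g1) = A g1 = [-1, -3].
Converting to W: [-1, -3] = 2g1 - 3g2, so the coordinate vector is [2, -3].

[2, -3]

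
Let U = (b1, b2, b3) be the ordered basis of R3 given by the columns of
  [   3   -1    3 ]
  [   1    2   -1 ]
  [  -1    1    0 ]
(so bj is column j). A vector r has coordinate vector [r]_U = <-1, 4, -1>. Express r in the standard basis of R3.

<-10, 8, 5>

By definition r = -b1 + 4b2 - b3.
Summing componentwise gives <-10, 8, 5>.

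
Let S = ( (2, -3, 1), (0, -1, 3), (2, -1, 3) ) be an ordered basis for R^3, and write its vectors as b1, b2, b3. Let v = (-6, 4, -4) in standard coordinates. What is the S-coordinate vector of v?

(-1, 1, -2)

Write v = c_1 b1 + ... + c_3 b3 and solve for the c_i.
Gaussian elimination on [M | v] yields c = (-1, 1, -2).
Check: -b1 + b2 - 2b3 = (-6, 4, -4).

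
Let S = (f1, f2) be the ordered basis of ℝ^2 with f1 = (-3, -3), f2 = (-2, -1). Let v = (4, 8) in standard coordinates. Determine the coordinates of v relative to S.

(-4, 4)

Write v = c_1 f1 + c_2 f2 and solve for the c_i.
System: -3c_1 - 2c_2 = 4, -3c_1 - c_2 = 8; solving gives c_1 = -4, c_2 = 4.
Check: -4f1 + 4f2 = (4, 8).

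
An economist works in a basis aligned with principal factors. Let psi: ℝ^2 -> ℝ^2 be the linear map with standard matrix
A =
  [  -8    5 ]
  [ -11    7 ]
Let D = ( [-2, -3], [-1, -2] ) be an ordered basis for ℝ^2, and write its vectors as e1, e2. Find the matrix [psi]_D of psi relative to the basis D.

[[-1, 1], [1, 0]]

With P the matrix whose columns are e1, e2, [psi]_D = P^(-1) A P.
Column by column: psi(e1) = A e1 = [1, 1]; its D-coordinates [-1, 1] give column 1.
Continuing for each basis vector yields [psi]_D = [[-1, 1], [1, 0]].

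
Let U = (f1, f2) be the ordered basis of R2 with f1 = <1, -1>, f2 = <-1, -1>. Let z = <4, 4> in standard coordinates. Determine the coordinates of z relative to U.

<0, -4>

We seek scalars with c_1 f1 + c_2 f2 = z; equivalently solve M c = z where the columns of M are f1, f2.
System: c_1 - c_2 = 4, -c_1 - c_2 = 4; solving gives c_1 = 0, c_2 = -4.
Check: 0·f1 - 4f2 = <4, 4>.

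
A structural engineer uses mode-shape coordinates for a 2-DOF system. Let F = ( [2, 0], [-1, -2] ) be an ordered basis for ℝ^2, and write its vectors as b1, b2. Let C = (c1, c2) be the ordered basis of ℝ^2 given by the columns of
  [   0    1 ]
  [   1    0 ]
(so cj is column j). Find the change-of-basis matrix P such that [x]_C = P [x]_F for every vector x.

[[0, -2], [2, -1]]

Take x = bj: its F-coordinates are the j-th standard unit vector, so P e_j — column j of P — equals [bj]_C.
b1 = 0·c1 + 2c2, giving column 1 = [0, 2]; repeating for each j gives P = [[0, -2], [2, -1]].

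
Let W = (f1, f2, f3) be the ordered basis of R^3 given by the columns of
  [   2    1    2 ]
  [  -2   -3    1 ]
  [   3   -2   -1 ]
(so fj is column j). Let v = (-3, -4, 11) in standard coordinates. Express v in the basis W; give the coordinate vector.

Write v = c_1 f1 + ... + c_3 f3 and solve for the c_i.
Solving this 3x3 system gives c = (2, -1, -3).
Check: 2f1 - f2 - 3f3 = (-3, -4, 11).

(2, -1, -3)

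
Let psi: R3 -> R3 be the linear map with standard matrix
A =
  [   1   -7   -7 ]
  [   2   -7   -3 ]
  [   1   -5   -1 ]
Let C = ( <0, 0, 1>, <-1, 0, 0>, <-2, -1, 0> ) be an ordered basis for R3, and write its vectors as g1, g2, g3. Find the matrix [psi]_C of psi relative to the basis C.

With P the matrix whose columns are g1, ..., g3, [psi]_C = P^(-1) A P.
Column by column: psi(g1) = A g1 = <-7, -3, -1>; its C-coordinates <-1, 1, 3> give column 1.
Continuing for each basis vector yields [psi]_C = [[-1, -1, 3], [1, -3, 1], [3, 2, -3]].

[[-1, -1, 3], [1, -3, 1], [3, 2, -3]]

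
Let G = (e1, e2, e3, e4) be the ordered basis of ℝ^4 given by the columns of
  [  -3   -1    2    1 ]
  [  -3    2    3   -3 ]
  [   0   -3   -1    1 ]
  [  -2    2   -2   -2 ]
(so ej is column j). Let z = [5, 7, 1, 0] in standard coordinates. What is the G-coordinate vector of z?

[-1, -1, 1, -1]

Write z = c_1 e1 + ... + c_4 e4 and solve for the c_i.
Row-reducing the augmented matrix [M | z] gives c = (-1, -1, 1, -1).
Check: -e1 - e2 + e3 - e4 = [5, 7, 1, 0].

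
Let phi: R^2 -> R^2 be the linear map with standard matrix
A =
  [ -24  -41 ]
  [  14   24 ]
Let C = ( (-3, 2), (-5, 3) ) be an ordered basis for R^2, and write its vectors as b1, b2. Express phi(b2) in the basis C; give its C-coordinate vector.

(1, 0)

Compute phi(b2) = A b2 = (-3, 2) in standard coordinates.
Then write this in C-coordinates: solve for y in y_1 b1 + y_2 b2 = (-3, 2).
This gives y = (1, 0), which is column 2 of [phi]_C.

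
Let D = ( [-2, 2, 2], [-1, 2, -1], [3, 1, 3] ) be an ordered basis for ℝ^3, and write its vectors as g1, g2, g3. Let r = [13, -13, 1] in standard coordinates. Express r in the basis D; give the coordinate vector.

Write r = c_1 g1 + ... + c_3 g3 and solve for the c_i.
Solving this 3x3 system gives c = (-3, -4, 1).
Check: -3g1 - 4g2 + g3 = [13, -13, 1].

[-3, -4, 1]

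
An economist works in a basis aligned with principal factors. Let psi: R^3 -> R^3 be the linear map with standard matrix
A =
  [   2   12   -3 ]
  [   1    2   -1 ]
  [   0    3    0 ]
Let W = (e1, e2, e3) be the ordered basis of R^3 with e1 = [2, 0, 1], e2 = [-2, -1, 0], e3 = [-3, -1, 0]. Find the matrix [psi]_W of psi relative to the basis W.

[[0, -3, -3], [-2, 2, 3], [1, 2, 2]]

With P the matrix whose columns are e1, ..., e3, [psi]_W = P^(-1) A P.
Column by column: psi(e1) = A e1 = [1, 1, 0]; its W-coordinates [0, -2, 1] give column 1.
Continuing for each basis vector yields [psi]_W = [[0, -3, -3], [-2, 2, 3], [1, 2, 2]].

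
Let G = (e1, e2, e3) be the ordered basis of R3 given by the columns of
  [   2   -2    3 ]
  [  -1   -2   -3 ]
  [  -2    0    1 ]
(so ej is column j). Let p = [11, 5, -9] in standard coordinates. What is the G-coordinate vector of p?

We seek scalars with c_1 e1 + ... + c_3 e3 = p; equivalently solve M c = p where the columns of M are e1, ..., e3.
Row-reducing the augmented matrix [M | p] gives c = (4, -3, -1).
Check: 4e1 - 3e2 - e3 = [11, 5, -9].

[4, -3, -1]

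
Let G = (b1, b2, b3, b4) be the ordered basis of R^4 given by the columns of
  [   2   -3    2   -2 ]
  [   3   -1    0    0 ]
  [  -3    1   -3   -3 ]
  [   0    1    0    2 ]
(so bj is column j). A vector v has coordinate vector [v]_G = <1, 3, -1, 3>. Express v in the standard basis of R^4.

By definition v = b1 + 3b2 - b3 + 3b4.
Summing componentwise gives <-15, 0, -6, 9>.

<-15, 0, -6, 9>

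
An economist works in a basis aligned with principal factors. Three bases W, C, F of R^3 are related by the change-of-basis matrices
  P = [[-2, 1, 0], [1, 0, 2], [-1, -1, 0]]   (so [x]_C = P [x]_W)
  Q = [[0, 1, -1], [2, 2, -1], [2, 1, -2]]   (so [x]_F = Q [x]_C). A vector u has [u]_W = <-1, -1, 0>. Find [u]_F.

<-3, -2, -3>

Apply P to get C-coordinates <1, -1, 2>, then Q to get F-coordinates.
The result is [u]_F = <-3, -2, -3>.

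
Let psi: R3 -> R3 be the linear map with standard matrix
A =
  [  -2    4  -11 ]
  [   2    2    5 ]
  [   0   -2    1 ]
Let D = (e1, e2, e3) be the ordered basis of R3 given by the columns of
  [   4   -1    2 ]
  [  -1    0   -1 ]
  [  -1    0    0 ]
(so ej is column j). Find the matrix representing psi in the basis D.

Let P have columns e1, ..., e3. Then [psi]_D = P^(-1) A P.
Here det P = -1, so P^(-1) is integer; computing A P first and then P^(-1)(A P) gives [[-1, 0, -2], [-3, 2, 0], [0, 2, 0]].

[[-1, 0, -2], [-3, 2, 0], [0, 2, 0]]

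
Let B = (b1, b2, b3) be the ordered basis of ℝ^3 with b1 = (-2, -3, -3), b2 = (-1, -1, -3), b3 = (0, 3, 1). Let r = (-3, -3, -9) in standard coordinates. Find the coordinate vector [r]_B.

(0, 3, 0)

We seek scalars with c_1 b1 + ... + c_3 b3 = r; equivalently solve M c = r where the columns of M are b1, ..., b3.
Solving this 3x3 system gives c = (0, 3, 0).
Check: 0·b1 + 3b2 + 0·b3 = (-3, -3, -9).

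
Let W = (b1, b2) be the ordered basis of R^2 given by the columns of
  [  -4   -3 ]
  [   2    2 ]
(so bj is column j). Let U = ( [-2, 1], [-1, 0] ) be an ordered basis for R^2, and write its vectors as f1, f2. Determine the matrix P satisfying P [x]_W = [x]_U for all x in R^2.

[[2, 2], [0, -1]]

Column j of P is [bj]_U, since P maps W-coordinates to U-coordinates.
Expressing b1 in U: b1 = 2f1 + 0·f2, so column 1 of P is [2, 0].
Doing the same for each bj gives P = [[2, 2], [0, -1]].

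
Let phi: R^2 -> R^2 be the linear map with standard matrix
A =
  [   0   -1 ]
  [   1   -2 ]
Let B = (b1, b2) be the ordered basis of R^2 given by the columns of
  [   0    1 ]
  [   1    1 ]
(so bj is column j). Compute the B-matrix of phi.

With P the matrix whose columns are b1, b2, [phi]_B = P^(-1) A P.
Column by column: phi(b1) = A b1 = [-1, -2]; its B-coordinates [-1, -1] give column 1.
Continuing for each basis vector yields [phi]_B = [[-1, 0], [-1, -1]].

[[-1, 0], [-1, -1]]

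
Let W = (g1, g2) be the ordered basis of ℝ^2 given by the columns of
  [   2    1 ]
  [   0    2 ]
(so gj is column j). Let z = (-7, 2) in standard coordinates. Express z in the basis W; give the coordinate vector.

We seek scalars with c_1 g1 + c_2 g2 = z; equivalently solve M c = z where the columns of M are g1, g2.
System: 2c_1 + c_2 = -7, 0c_1 + 2c_2 = 2; solving gives c_1 = -4, c_2 = 1.
Check: -4g1 + g2 = (-7, 2).

(-4, 1)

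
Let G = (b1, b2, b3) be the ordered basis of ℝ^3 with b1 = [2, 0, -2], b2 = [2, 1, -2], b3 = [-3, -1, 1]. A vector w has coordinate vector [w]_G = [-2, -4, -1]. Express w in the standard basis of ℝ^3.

[-9, -3, 11]

w = M [w]_G, where M has columns b1, ..., b3.
Carrying out the matrix-vector product, w = [-9, -3, 11].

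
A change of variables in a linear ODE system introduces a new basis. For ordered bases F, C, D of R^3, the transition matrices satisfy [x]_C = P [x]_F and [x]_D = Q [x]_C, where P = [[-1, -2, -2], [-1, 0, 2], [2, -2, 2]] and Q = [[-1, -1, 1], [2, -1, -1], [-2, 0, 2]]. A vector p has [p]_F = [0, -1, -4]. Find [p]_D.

First [p]_C = P [p]_F = [10, -8, -6].
Then [p]_D = Q [p]_C = [-8, 34, -32].

[-8, 34, -32]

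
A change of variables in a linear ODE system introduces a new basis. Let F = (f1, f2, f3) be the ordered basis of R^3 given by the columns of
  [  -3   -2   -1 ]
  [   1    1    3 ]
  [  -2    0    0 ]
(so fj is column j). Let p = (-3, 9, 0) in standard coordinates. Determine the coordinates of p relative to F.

We seek scalars with c_1 f1 + ... + c_3 f3 = p; equivalently solve M c = p where the columns of M are f1, ..., f3.
Gaussian elimination on [M | p] yields c = (0, 0, 3).
Check: 0·f1 + 0·f2 + 3f3 = (-3, 9, 0).

(0, 0, 3)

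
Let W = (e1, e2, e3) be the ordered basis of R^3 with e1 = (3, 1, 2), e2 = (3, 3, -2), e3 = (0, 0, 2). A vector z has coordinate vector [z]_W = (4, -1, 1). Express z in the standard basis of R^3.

(9, 1, 12)

By definition z = 4e1 - e2 + e3.
Summing componentwise gives (9, 1, 12).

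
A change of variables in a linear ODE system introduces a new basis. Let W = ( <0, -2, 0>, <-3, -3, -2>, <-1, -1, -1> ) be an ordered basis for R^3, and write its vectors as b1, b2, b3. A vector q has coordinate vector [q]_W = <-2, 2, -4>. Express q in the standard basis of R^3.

<-2, 2, 0>

The coordinates say q = -2b1 + 2b2 - 4b3; adding the scaled basis vectors gives <-2, 2, 0>.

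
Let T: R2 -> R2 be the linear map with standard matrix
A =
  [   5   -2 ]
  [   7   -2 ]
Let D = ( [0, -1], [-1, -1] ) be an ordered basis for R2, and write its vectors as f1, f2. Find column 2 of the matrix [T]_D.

Compute T(f2) = A f2 = [-3, -5] in standard coordinates.
Then write this in D-coordinates: solve for y in y_1 f1 + y_2 f2 = [-3, -5].
This gives y = [2, 3], which is column 2 of [T]_D.

[2, 3]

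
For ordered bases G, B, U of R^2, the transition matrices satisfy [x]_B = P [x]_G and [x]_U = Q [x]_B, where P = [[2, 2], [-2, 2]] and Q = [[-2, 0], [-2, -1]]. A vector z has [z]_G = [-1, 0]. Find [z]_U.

[4, 2]

First [z]_B = P [z]_G = [-2, 2].
Then [z]_U = Q [z]_B = [4, 2].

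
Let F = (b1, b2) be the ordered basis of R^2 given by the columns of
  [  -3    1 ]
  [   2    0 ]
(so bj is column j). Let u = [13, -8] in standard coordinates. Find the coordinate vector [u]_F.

[-4, 1]

Write u = c_1 b1 + c_2 b2 and solve for the c_i.
System: -3c_1 + c_2 = 13, 2c_1 + 0c_2 = -8; solving gives c_1 = -4, c_2 = 1.
Check: -4b1 + b2 = [13, -8].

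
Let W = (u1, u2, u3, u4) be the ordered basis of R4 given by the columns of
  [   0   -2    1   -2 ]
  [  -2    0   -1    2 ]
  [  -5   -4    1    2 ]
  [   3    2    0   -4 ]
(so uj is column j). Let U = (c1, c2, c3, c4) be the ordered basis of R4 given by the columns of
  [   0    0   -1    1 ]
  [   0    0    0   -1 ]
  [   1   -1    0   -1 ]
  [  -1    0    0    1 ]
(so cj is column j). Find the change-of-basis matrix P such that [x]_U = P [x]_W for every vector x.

Let M have columns uj and N have columns cj. Then for every x, N [x]_U = x = M [x]_W, so P = N^(-1) M.
Since det N = -1, N^(-1) has integer entries; multiplying gives P = [[-1, -2, 1, 2], [2, 2, -1, 2], [2, 2, 0, 0], [2, 0, 1, -2]].

[[-1, -2, 1, 2], [2, 2, -1, 2], [2, 2, 0, 0], [2, 0, 1, -2]]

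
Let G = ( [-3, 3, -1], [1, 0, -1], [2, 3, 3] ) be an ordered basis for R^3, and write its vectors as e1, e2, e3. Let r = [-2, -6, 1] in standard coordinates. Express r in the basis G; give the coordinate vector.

We seek scalars with c_1 e1 + ... + c_3 e3 = r; equivalently solve M c = r where the columns of M are e1, ..., e3.
Row-reducing the augmented matrix [M | r] gives c = (-1, -3, -1).
Check: -e1 - 3e2 - e3 = [-2, -6, 1].

[-1, -3, -1]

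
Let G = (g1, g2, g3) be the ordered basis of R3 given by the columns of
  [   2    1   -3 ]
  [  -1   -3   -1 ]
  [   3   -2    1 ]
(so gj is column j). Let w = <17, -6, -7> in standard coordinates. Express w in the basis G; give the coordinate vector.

Write w = c_1 g1 + ... + c_3 g3 and solve for the c_i.
Row-reducing the augmented matrix [M | w] gives c = (1, 3, -4).
Check: g1 + 3g2 - 4g3 = <17, -6, -7>.

<1, 3, -4>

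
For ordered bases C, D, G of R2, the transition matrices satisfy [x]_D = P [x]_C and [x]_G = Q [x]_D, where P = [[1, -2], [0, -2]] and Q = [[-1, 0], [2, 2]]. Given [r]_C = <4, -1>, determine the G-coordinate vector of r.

<-6, 16>

Apply P to get D-coordinates <6, 2>, then Q to get G-coordinates.
The result is [r]_G = <-6, 16>.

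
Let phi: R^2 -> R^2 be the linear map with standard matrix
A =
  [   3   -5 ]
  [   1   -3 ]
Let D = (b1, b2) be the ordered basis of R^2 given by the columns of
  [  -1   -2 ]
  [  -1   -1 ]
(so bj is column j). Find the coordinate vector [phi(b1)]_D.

Compute phi(b1) = A b1 = <2, 2> in standard coordinates.
Then write this in D-coordinates: solve for y in y_1 b1 + y_2 b2 = <2, 2>.
This gives y = <-2, 0>, which is column 1 of [phi]_D.

<-2, 0>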